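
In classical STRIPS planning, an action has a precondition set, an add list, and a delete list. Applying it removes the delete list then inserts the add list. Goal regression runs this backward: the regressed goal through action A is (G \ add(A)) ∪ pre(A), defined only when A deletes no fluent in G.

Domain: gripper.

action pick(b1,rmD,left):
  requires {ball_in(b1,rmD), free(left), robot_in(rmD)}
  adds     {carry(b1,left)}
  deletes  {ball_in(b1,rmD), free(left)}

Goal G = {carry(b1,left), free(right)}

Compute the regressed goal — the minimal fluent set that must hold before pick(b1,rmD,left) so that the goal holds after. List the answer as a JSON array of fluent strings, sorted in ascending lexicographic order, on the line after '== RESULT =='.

Compute (G \ add) ∪ pre:
  G ∩ del = {}  (empty — regression defined)
  G \ add = {carry(b1,left), free(right)} \ {carry(b1,left)} = {free(right)}
  ∪ pre   = {free(right)} ∪ {ball_in(b1,rmD), free(left), robot_in(rmD)}
          = {ball_in(b1,rmD), free(left), free(right), robot_in(rmD)}

== RESULT ==
["ball_in(b1,rmD)", "free(left)", "free(right)", "robot_in(rmD)"]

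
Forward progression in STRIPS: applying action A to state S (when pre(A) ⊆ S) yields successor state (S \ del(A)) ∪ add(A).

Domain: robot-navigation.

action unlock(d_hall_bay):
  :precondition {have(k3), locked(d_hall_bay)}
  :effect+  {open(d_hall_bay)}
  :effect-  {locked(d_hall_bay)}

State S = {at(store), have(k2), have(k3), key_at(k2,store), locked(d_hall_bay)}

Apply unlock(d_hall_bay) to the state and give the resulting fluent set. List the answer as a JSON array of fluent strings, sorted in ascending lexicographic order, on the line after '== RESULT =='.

Progress:
  pre ⊆ S: {have(k3), locked(d_hall_bay)} ⊆ S  — applicable
  S \ del = {at(store), have(k2), have(k3), key_at(k2,store)}
  ∪ add   = {at(store), have(k2), have(k3), key_at(k2,store), open(d_hall_bay)}

== RESULT ==
["at(store)", "have(k2)", "have(k3)", "key_at(k2,store)", "open(d_hall_bay)"]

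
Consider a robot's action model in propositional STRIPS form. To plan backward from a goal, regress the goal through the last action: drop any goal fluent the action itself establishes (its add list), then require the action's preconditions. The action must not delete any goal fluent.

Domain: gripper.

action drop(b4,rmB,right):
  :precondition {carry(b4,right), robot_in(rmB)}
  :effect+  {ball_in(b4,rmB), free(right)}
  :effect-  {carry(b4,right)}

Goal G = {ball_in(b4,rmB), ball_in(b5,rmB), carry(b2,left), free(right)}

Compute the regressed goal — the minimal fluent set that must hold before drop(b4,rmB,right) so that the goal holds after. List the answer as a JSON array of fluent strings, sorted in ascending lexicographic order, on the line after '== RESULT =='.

Regress:
  G ∩ del = {}  (empty — regression defined)
  G \ add = {ball_in(b4,rmB), ball_in(b5,rmB), carry(b2,left), free(right)} \ {ball_in(b4,rmB), free(right)} = {ball_in(b5,rmB), carry(b2,left)}
  ∪ pre   = {ball_in(b5,rmB), carry(b2,left)} ∪ {carry(b4,right), robot_in(rmB)}
          = {ball_in(b5,rmB), carry(b2,left), carry(b4,right), robot_in(rmB)}

== RESULT ==
["ball_in(b5,rmB)", "carry(b2,left)", "carry(b4,right)", "robot_in(rmB)"]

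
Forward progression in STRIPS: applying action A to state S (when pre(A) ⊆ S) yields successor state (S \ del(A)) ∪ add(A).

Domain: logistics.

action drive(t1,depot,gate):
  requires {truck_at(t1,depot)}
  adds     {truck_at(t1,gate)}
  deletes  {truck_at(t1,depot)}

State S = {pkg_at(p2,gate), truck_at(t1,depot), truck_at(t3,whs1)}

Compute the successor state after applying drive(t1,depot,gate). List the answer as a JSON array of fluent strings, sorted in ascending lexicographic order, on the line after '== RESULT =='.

Progress:
  pre ⊆ S: {truck_at(t1,depot)} ⊆ S  — applicable
  S \ del = {pkg_at(p2,gate), truck_at(t3,whs1)}
  ∪ add   = {pkg_at(p2,gate), truck_at(t1,gate), truck_at(t3,whs1)}

== RESULT ==
["pkg_at(p2,gate)", "truck_at(t1,gate)", "truck_at(t3,whs1)"]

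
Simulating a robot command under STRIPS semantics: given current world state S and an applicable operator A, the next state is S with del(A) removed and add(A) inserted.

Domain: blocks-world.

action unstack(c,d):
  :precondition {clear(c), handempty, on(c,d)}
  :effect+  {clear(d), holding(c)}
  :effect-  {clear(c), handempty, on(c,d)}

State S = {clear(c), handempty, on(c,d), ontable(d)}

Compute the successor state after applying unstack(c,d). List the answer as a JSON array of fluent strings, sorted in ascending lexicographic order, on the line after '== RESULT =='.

Progress:
  pre ⊆ S: {clear(c), handempty, on(c,d)} ⊆ S  — applicable
  S \ del = {ontable(d)}
  ∪ add   = {clear(d), holding(c), ontable(d)}

== RESULT ==
["clear(d)", "holding(c)", "ontable(d)"]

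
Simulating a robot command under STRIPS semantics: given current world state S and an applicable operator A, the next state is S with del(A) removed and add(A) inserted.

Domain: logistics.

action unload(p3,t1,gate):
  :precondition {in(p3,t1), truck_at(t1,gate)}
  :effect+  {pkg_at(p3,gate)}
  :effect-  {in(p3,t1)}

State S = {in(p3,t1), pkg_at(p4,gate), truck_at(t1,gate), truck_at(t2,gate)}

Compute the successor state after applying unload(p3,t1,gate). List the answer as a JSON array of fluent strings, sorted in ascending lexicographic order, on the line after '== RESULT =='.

Progress:
  pre ⊆ S: {in(p3,t1), truck_at(t1,gate)} ⊆ S  — applicable
  S \ del = {pkg_at(p4,gate), truck_at(t1,gate), truck_at(t2,gate)}
  ∪ add   = {pkg_at(p3,gate), pkg_at(p4,gate), truck_at(t1,gate), truck_at(t2,gate)}

== RESULT ==
["pkg_at(p3,gate)", "pkg_at(p4,gate)", "truck_at(t1,gate)", "truck_at(t2,gate)"]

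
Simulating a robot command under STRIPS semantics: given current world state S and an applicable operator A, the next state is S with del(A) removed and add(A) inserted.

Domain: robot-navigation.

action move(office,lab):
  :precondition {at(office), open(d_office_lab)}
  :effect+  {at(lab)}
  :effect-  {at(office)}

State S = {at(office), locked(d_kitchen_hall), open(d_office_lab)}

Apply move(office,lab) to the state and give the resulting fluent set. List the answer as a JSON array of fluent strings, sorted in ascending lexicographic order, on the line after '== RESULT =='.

Progress:
  pre ⊆ S: {at(office), open(d_office_lab)} ⊆ S  — applicable
  S \ del = {locked(d_kitchen_hall), open(d_office_lab)}
  ∪ add   = {at(lab), locked(d_kitchen_hall), open(d_office_lab)}

== RESULT ==
["at(lab)", "locked(d_kitchen_hall)", "open(d_office_lab)"]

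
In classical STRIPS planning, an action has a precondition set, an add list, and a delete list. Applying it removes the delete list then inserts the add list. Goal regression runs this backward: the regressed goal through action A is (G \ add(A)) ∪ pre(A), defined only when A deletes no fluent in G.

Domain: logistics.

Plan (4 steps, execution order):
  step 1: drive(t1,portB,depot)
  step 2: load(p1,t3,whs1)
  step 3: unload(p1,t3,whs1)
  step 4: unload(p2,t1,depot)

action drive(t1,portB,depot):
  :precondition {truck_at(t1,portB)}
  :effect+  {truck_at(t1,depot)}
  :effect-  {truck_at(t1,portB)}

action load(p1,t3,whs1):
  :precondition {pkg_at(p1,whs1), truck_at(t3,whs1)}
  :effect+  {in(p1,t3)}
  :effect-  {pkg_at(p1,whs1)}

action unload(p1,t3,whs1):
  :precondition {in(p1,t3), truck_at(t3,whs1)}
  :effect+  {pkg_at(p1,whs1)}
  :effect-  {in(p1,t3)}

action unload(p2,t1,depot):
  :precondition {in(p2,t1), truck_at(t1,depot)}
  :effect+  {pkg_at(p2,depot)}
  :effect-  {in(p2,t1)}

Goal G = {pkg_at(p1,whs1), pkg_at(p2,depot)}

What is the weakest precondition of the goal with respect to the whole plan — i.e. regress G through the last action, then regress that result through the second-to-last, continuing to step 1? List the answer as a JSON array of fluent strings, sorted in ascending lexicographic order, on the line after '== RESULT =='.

Regress step by step:
  through step 4 (unload(p2,t1,depot)): drop {pkg_at(p2,depot)}, keep {pkg_at(p1,whs1)}, require {in(p2,t1), truck_at(t1,depot)}
    → {in(p2,t1), pkg_at(p1,whs1), truck_at(t1,depot)}
  through step 3 (unload(p1,t3,whs1)): drop {pkg_at(p1,whs1)}, keep {in(p2,t1), truck_at(t1,depot)}, require {in(p1,t3), truck_at(t3,whs1)}
    → {in(p1,t3), in(p2,t1), truck_at(t1,depot), truck_at(t3,whs1)}
  through step 2 (load(p1,t3,whs1)): drop {in(p1,t3)}, keep {in(p2,t1), truck_at(t1,depot), truck_at(t3,whs1)}, require {pkg_at(p1,whs1), truck_at(t3,whs1)}
    → {in(p2,t1), pkg_at(p1,whs1), truck_at(t1,depot), truck_at(t3,whs1)}
  through step 1 (drive(t1,portB,depot)): drop {truck_at(t1,depot)}, keep {in(p2,t1), pkg_at(p1,whs1), truck_at(t3,whs1)}, require {truck_at(t1,portB)}
    → {in(p2,t1), pkg_at(p1,whs1), truck_at(t1,portB), truck_at(t3,whs1)}

== RESULT ==
["in(p2,t1)", "pkg_at(p1,whs1)", "truck_at(t1,portB)", "truck_at(t3,whs1)"]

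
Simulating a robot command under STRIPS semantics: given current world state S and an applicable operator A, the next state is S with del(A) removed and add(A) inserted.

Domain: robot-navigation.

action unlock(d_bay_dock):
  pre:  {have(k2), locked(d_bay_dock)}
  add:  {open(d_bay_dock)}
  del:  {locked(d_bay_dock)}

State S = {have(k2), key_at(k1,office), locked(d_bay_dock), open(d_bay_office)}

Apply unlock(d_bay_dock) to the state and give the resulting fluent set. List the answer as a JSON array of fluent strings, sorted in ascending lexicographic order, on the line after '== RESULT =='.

Compute (S \ del) ∪ add:
  pre ⊆ S: {have(k2), locked(d_bay_dock)} ⊆ S  — applicable
  S \ del = {have(k2), key_at(k1,office), open(d_bay_office)}
  ∪ add   = {have(k2), key_at(k1,office), open(d_bay_dock), open(d_bay_office)}

== RESULT ==
["have(k2)", "key_at(k1,office)", "open(d_bay_dock)", "open(d_bay_office)"]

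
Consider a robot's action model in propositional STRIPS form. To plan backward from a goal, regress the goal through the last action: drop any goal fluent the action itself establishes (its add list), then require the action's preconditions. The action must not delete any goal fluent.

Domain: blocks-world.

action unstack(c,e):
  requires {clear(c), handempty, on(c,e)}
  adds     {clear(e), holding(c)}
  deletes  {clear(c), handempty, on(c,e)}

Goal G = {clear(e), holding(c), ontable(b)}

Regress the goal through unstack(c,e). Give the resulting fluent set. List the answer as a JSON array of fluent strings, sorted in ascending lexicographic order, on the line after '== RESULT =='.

Compute (G \ add) ∪ pre:
  G ∩ del = {}  (empty — regression defined)
  G \ add = {clear(e), holding(c), ontable(b)} \ {clear(e), holding(c)} = {ontable(b)}
  ∪ pre   = {ontable(b)} ∪ {clear(c), handempty, on(c,e)}
          = {clear(c), handempty, on(c,e), ontable(b)}

== RESULT ==
["clear(c)", "handempty", "on(c,e)", "ontable(b)"]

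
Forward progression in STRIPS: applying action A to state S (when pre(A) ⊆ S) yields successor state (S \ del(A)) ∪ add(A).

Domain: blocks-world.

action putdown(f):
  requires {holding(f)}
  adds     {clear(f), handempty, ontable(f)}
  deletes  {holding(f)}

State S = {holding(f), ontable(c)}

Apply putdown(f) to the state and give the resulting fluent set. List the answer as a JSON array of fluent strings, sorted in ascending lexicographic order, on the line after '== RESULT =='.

Progress:
  pre ⊆ S: {holding(f)} ⊆ S  — applicable
  S \ del = {ontable(c)}
  ∪ add   = {clear(f), handempty, ontable(c), ontable(f)}

== RESULT ==
["clear(f)", "handempty", "ontable(c)", "ontable(f)"]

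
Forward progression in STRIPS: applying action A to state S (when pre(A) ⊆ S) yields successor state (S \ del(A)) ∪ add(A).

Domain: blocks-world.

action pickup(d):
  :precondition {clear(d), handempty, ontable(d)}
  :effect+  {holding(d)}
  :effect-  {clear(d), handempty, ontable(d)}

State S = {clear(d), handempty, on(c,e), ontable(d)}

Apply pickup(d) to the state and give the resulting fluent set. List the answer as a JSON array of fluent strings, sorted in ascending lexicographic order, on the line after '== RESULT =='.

Compute (S \ del) ∪ add:
  pre ⊆ S: {clear(d), handempty, ontable(d)} ⊆ S  — applicable
  S \ del = {on(c,e)}
  ∪ add   = {holding(d), on(c,e)}

== RESULT ==
["holding(d)", "on(c,e)"]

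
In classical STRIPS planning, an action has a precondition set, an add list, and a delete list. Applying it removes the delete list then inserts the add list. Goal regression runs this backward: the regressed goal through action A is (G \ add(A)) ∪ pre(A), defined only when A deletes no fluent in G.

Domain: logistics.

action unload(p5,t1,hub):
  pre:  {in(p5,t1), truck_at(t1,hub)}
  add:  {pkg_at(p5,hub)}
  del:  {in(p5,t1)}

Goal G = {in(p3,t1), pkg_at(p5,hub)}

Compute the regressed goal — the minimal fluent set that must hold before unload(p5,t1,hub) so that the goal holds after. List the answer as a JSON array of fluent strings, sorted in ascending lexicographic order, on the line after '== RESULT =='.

Compute (G \ add) ∪ pre:
  G ∩ del = {}  (empty — regression defined)
  G \ add = {in(p3,t1), pkg_at(p5,hub)} \ {pkg_at(p5,hub)} = {in(p3,t1)}
  ∪ pre   = {in(p3,t1)} ∪ {in(p5,t1), truck_at(t1,hub)}
          = {in(p3,t1), in(p5,t1), truck_at(t1,hub)}

== RESULT ==
["in(p3,t1)", "in(p5,t1)", "truck_at(t1,hub)"]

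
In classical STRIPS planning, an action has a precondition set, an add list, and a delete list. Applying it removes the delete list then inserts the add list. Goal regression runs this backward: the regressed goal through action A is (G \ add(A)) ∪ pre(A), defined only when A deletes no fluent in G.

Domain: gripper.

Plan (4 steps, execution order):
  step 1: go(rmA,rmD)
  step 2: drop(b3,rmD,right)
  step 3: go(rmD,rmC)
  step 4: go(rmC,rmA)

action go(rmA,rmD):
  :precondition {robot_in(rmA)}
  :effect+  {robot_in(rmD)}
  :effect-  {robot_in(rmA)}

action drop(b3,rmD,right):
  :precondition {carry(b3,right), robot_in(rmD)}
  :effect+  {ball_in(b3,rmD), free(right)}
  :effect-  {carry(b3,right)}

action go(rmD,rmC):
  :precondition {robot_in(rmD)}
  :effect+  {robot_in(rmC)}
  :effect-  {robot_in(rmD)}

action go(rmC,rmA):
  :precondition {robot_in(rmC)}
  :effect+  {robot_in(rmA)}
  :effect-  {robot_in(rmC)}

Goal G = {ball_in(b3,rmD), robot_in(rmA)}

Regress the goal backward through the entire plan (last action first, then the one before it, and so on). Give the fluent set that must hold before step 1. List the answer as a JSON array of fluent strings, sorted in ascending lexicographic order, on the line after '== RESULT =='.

Regress step by step:
  through step 4 (go(rmC,rmA)): drop {robot_in(rmA)}, keep {ball_in(b3,rmD)}, require {robot_in(rmC)}
    → {ball_in(b3,rmD), robot_in(rmC)}
  through step 3 (go(rmD,rmC)): drop {robot_in(rmC)}, keep {ball_in(b3,rmD)}, require {robot_in(rmD)}
    → {ball_in(b3,rmD), robot_in(rmD)}
  through step 2 (drop(b3,rmD,right)): drop {ball_in(b3,rmD)}, keep {robot_in(rmD)}, require {carry(b3,right), robot_in(rmD)}
    → {carry(b3,right), robot_in(rmD)}
  through step 1 (go(rmA,rmD)): drop {robot_in(rmD)}, keep {carry(b3,right)}, require {robot_in(rmA)}
    → {carry(b3,right), robot_in(rmA)}

== RESULT ==
["carry(b3,right)", "robot_in(rmA)"]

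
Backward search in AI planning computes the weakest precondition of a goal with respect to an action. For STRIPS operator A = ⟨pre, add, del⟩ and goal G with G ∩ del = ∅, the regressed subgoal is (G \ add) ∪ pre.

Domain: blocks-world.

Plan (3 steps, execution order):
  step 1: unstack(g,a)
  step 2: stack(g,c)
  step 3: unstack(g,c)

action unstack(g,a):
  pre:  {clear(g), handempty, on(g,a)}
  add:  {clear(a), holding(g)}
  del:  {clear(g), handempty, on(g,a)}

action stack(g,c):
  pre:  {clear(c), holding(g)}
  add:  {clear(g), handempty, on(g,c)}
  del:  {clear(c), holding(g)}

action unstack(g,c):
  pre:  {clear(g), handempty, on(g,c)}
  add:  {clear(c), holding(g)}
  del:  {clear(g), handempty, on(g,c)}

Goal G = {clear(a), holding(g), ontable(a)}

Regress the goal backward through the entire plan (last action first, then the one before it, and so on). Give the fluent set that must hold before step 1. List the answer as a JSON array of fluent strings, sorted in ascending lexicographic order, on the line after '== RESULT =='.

Work backward from the goal:
  through step 3 (unstack(g,c)): drop {holding(g)}, keep {clear(a), ontable(a)}, require {clear(g), handempty, on(g,c)}
    → {clear(a), clear(g), handempty, on(g,c), ontable(a)}
  through step 2 (stack(g,c)): drop {clear(g), handempty, on(g,c)}, keep {clear(a), ontable(a)}, require {clear(c), holding(g)}
    → {clear(a), clear(c), holding(g), ontable(a)}
  through step 1 (unstack(g,a)): drop {clear(a), holding(g)}, keep {clear(c), ontable(a)}, require {clear(g), handempty, on(g,a)}
    → {clear(c), clear(g), handempty, on(g,a), ontable(a)}

== RESULT ==
["clear(c)", "clear(g)", "handempty", "on(g,a)", "ontable(a)"]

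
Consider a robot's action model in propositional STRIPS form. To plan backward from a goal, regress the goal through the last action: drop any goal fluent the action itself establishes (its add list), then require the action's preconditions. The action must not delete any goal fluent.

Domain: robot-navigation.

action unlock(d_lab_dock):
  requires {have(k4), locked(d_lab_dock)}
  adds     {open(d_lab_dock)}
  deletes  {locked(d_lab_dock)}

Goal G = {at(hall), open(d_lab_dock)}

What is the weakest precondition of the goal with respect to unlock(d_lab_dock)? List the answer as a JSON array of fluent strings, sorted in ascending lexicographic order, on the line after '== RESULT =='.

Compute (G \ add) ∪ pre:
  G ∩ del = {}  (empty — regression defined)
  G \ add = {at(hall), open(d_lab_dock)} \ {open(d_lab_dock)} = {at(hall)}
  ∪ pre   = {at(hall)} ∪ {have(k4), locked(d_lab_dock)}
          = {at(hall), have(k4), locked(d_lab_dock)}

== RESULT ==
["at(hall)", "have(k4)", "locked(d_lab_dock)"]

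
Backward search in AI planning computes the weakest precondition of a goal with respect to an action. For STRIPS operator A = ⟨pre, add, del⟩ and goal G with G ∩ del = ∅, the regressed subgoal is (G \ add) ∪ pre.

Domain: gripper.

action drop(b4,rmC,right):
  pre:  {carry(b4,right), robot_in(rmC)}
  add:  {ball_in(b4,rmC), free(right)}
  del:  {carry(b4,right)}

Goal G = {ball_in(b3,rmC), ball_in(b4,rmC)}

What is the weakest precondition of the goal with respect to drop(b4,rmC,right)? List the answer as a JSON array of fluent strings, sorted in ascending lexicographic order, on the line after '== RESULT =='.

Compute (G \ add) ∪ pre:
  G ∩ del = {}  (empty — regression defined)
  G \ add = {ball_in(b3,rmC), ball_in(b4,rmC)} \ {ball_in(b4,rmC), free(right)} = {ball_in(b3,rmC)}
  ∪ pre   = {ball_in(b3,rmC)} ∪ {carry(b4,right), robot_in(rmC)}
          = {ball_in(b3,rmC), carry(b4,right), robot_in(rmC)}

== RESULT ==
["ball_in(b3,rmC)", "carry(b4,right)", "robot_in(rmC)"]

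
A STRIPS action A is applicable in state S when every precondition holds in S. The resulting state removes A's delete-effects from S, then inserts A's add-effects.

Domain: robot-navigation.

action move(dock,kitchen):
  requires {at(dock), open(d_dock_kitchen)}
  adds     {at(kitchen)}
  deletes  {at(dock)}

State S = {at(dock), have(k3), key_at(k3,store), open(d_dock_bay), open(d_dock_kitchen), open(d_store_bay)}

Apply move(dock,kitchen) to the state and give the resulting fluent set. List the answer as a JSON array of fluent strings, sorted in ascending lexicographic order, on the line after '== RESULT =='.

Compute (S \ del) ∪ add:
  pre ⊆ S: {at(dock), open(d_dock_kitchen)} ⊆ S  — applicable
  S \ del = {have(k3), key_at(k3,store), open(d_dock_bay), open(d_dock_kitchen), open(d_store_bay)}
  ∪ add   = {at(kitchen), have(k3), key_at(k3,store), open(d_dock_bay), open(d_dock_kitchen), open(d_store_bay)}

== RESULT ==
["at(kitchen)", "have(k3)", "key_at(k3,store)", "open(d_dock_bay)", "open(d_dock_kitchen)", "open(d_store_bay)"]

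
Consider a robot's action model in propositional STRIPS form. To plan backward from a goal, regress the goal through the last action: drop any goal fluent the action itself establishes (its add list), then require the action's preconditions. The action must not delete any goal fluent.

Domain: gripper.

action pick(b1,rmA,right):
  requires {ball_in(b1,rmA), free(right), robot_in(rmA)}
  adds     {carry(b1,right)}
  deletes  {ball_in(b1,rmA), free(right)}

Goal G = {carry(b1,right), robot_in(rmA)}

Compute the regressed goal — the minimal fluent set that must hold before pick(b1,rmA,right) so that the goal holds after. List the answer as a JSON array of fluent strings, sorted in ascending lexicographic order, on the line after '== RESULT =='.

Regress:
  G ∩ del = {}  (empty — regression defined)
  G \ add = {carry(b1,right), robot_in(rmA)} \ {carry(b1,right)} = {robot_in(rmA)}
  ∪ pre   = {robot_in(rmA)} ∪ {ball_in(b1,rmA), free(right), robot_in(rmA)}
          = {ball_in(b1,rmA), free(right), robot_in(rmA)}

== RESULT ==
["ball_in(b1,rmA)", "free(right)", "robot_in(rmA)"]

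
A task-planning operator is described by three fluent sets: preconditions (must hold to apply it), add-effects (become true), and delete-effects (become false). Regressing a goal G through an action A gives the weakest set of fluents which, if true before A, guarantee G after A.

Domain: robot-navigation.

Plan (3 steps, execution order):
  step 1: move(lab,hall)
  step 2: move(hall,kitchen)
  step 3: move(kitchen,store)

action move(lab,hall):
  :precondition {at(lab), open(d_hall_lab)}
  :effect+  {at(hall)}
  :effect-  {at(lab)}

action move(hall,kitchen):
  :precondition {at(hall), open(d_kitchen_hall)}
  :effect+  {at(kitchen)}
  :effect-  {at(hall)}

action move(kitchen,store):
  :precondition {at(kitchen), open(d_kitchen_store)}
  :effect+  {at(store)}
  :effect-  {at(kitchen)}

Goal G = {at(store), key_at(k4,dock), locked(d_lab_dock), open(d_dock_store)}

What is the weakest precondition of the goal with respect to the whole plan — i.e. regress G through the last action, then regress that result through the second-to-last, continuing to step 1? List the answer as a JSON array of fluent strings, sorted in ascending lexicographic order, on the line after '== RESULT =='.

Regress step by step:
  through step 3 (move(kitchen,store)): drop {at(store)}, keep {key_at(k4,dock), locked(d_lab_dock), open(d_dock_store)}, require {at(kitchen), open(d_kitchen_store)}
    → {at(kitchen), key_at(k4,dock), locked(d_lab_dock), open(d_dock_store), open(d_kitchen_store)}
  through step 2 (move(hall,kitchen)): drop {at(kitchen)}, keep {key_at(k4,dock), locked(d_lab_dock), open(d_dock_store), open(d_kitchen_store)}, require {at(hall), open(d_kitchen_hall)}
    → {at(hall), key_at(k4,dock), locked(d_lab_dock), open(d_dock_store), open(d_kitchen_hall), open(d_kitchen_store)}
  through step 1 (move(lab,hall)): drop {at(hall)}, keep {key_at(k4,dock), locked(d_lab_dock), open(d_dock_store), open(d_kitchen_hall), open(d_kitchen_store)}, require {at(lab), open(d_hall_lab)}
    → {at(lab), key_at(k4,dock), locked(d_lab_dock), open(d_dock_store), open(d_hall_lab), open(d_kitchen_hall), open(d_kitchen_store)}

== RESULT ==
["at(lab)", "key_at(k4,dock)", "locked(d_lab_dock)", "open(d_dock_store)", "open(d_hall_lab)", "open(d_kitchen_hall)", "open(d_kitchen_store)"]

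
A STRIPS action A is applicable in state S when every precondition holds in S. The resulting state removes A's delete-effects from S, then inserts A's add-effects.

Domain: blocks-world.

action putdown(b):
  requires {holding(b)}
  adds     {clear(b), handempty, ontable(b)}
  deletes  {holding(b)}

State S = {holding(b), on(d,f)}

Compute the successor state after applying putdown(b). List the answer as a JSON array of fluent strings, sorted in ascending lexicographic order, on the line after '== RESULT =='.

Progress:
  pre ⊆ S: {holding(b)} ⊆ S  — applicable
  S \ del = {on(d,f)}
  ∪ add   = {clear(b), handempty, on(d,f), ontable(b)}

== RESULT ==
["clear(b)", "handempty", "on(d,f)", "ontable(b)"]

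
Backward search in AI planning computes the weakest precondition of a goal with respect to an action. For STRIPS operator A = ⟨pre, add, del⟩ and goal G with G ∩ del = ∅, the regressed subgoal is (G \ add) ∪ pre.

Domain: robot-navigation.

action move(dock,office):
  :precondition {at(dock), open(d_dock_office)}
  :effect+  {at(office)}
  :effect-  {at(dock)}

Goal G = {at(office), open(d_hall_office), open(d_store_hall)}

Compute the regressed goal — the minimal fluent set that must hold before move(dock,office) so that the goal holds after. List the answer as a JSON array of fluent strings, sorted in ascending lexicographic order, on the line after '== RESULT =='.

Regress:
  G ∩ del = {}  (empty — regression defined)
  G \ add = {at(office), open(d_hall_office), open(d_store_hall)} \ {at(office)} = {open(d_hall_office), open(d_store_hall)}
  ∪ pre   = {open(d_hall_office), open(d_store_hall)} ∪ {at(dock), open(d_dock_office)}
          = {at(dock), open(d_dock_office), open(d_hall_office), open(d_store_hall)}

== RESULT ==
["at(dock)", "open(d_dock_office)", "open(d_hall_office)", "open(d_store_hall)"]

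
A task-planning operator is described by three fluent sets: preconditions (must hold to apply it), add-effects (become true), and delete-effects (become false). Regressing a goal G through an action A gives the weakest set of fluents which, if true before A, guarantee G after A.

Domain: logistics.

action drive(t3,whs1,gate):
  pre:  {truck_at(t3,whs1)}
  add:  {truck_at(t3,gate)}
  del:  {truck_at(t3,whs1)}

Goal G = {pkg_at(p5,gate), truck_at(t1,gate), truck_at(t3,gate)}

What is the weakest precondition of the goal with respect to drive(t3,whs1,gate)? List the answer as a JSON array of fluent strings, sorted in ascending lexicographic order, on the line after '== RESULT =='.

Regress:
  G ∩ del = {}  (empty — regression defined)
  G \ add = {pkg_at(p5,gate), truck_at(t1,gate), truck_at(t3,gate)} \ {truck_at(t3,gate)} = {pkg_at(p5,gate), truck_at(t1,gate)}
  ∪ pre   = {pkg_at(p5,gate), truck_at(t1,gate)} ∪ {truck_at(t3,whs1)}
          = {pkg_at(p5,gate), truck_at(t1,gate), truck_at(t3,whs1)}

== RESULT ==
["pkg_at(p5,gate)", "truck_at(t1,gate)", "truck_at(t3,whs1)"]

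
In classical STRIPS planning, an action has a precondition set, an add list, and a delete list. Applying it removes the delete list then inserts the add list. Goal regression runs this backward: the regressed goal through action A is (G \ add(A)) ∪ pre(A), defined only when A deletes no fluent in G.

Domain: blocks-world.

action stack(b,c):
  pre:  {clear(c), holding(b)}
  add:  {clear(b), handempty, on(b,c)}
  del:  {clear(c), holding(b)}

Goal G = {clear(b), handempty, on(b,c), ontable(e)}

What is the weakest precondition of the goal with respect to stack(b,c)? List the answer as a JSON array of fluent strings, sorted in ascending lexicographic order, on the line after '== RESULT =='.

Compute (G \ add) ∪ pre:
  G ∩ del = {}  (empty — regression defined)
  G \ add = {clear(b), handempty, on(b,c), ontable(e)} \ {clear(b), handempty, on(b,c)} = {ontable(e)}
  ∪ pre   = {ontable(e)} ∪ {clear(c), holding(b)}
          = {clear(c), holding(b), ontable(e)}

== RESULT ==
["clear(c)", "holding(b)", "ontable(e)"]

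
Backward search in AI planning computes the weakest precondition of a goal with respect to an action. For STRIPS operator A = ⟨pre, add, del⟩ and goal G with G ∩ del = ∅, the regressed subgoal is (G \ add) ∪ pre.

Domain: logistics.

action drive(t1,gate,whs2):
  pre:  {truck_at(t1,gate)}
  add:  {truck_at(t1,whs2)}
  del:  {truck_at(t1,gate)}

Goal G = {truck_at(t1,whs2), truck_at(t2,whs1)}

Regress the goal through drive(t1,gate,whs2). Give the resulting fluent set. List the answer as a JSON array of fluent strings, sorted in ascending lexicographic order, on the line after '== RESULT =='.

Compute (G \ add) ∪ pre:
  G ∩ del = {}  (empty — regression defined)
  G \ add = {truck_at(t1,whs2), truck_at(t2,whs1)} \ {truck_at(t1,whs2)} = {truck_at(t2,whs1)}
  ∪ pre   = {truck_at(t2,whs1)} ∪ {truck_at(t1,gate)}
          = {truck_at(t1,gate), truck_at(t2,whs1)}

== RESULT ==
["truck_at(t1,gate)", "truck_at(t2,whs1)"]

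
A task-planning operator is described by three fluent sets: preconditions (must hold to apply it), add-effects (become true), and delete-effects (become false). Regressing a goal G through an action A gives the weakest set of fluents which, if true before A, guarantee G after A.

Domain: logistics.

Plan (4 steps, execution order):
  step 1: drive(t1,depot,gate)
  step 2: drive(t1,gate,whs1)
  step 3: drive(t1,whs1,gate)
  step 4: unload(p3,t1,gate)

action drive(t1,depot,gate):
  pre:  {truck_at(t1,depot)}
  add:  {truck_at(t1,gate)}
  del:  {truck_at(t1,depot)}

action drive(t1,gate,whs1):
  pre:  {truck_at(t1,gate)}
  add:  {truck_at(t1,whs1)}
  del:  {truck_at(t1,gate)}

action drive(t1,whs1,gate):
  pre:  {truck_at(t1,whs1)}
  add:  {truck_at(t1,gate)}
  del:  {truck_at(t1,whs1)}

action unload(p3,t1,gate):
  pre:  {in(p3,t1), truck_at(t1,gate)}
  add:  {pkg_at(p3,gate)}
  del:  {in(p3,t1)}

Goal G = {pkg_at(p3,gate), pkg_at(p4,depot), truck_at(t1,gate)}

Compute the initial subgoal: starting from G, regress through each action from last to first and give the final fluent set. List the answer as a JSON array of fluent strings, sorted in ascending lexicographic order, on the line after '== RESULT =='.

Work backward from the goal:
  through step 4 (unload(p3,t1,gate)): drop {pkg_at(p3,gate)}, keep {pkg_at(p4,depot), truck_at(t1,gate)}, require {in(p3,t1), truck_at(t1,gate)}
    → {in(p3,t1), pkg_at(p4,depot), truck_at(t1,gate)}
  through step 3 (drive(t1,whs1,gate)): drop {truck_at(t1,gate)}, keep {in(p3,t1), pkg_at(p4,depot)}, require {truck_at(t1,whs1)}
    → {in(p3,t1), pkg_at(p4,depot), truck_at(t1,whs1)}
  through step 2 (drive(t1,gate,whs1)): drop {truck_at(t1,whs1)}, keep {in(p3,t1), pkg_at(p4,depot)}, require {truck_at(t1,gate)}
    → {in(p3,t1), pkg_at(p4,depot), truck_at(t1,gate)}
  through step 1 (drive(t1,depot,gate)): drop {truck_at(t1,gate)}, keep {in(p3,t1), pkg_at(p4,depot)}, require {truck_at(t1,depot)}
    → {in(p3,t1), pkg_at(p4,depot), truck_at(t1,depot)}

== RESULT ==
["in(p3,t1)", "pkg_at(p4,depot)", "truck_at(t1,depot)"]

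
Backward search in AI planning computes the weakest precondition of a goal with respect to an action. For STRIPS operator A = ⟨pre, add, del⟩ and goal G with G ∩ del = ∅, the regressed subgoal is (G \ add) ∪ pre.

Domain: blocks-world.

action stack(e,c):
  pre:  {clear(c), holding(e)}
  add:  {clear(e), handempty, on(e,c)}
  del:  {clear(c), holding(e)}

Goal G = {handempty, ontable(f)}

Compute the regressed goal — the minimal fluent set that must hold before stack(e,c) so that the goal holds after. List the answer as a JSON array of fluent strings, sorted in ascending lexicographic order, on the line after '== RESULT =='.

Compute (G \ add) ∪ pre:
  G ∩ del = {}  (empty — regression defined)
  G \ add = {handempty, ontable(f)} \ {clear(e), handempty, on(e,c)} = {ontable(f)}
  ∪ pre   = {ontable(f)} ∪ {clear(c), holding(e)}
          = {clear(c), holding(e), ontable(f)}

== RESULT ==
["clear(c)", "holding(e)", "ontable(f)"]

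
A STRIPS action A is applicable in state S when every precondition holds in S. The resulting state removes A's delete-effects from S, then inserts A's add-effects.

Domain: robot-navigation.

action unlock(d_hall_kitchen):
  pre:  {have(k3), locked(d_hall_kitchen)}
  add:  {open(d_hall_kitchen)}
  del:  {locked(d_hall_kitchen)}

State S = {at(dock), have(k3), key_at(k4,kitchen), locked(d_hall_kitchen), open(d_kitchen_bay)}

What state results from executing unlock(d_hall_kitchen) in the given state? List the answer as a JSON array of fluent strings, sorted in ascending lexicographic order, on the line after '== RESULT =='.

Progress:
  pre ⊆ S: {have(k3), locked(d_hall_kitchen)} ⊆ S  — applicable
  S \ del = {at(dock), have(k3), key_at(k4,kitchen), open(d_kitchen_bay)}
  ∪ add   = {at(dock), have(k3), key_at(k4,kitchen), open(d_hall_kitchen), open(d_kitchen_bay)}

== RESULT ==
["at(dock)", "have(k3)", "key_at(k4,kitchen)", "open(d_hall_kitchen)", "open(d_kitchen_bay)"]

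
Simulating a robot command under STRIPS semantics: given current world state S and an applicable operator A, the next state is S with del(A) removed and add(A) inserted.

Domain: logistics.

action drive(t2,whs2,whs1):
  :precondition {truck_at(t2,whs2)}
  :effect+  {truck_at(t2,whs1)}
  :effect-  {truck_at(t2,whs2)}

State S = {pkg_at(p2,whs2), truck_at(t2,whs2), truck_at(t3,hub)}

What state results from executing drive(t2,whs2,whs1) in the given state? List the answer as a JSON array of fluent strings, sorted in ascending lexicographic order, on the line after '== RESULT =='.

Compute (S \ del) ∪ add:
  pre ⊆ S: {truck_at(t2,whs2)} ⊆ S  — applicable
  S \ del = {pkg_at(p2,whs2), truck_at(t3,hub)}
  ∪ add   = {pkg_at(p2,whs2), truck_at(t2,whs1), truck_at(t3,hub)}

== RESULT ==
["pkg_at(p2,whs2)", "truck_at(t2,whs1)", "truck_at(t3,hub)"]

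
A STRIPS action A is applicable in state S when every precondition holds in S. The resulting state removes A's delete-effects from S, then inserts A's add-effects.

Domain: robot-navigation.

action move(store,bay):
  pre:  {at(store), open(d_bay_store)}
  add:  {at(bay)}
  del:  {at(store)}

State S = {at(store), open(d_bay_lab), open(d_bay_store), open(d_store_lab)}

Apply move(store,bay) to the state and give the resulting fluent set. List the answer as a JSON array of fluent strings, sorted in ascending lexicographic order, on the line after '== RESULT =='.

Progress:
  pre ⊆ S: {at(store), open(d_bay_store)} ⊆ S  — applicable
  S \ del = {open(d_bay_lab), open(d_bay_store), open(d_store_lab)}
  ∪ add   = {at(bay), open(d_bay_lab), open(d_bay_store), open(d_store_lab)}

== RESULT ==
["at(bay)", "open(d_bay_lab)", "open(d_bay_store)", "open(d_store_lab)"]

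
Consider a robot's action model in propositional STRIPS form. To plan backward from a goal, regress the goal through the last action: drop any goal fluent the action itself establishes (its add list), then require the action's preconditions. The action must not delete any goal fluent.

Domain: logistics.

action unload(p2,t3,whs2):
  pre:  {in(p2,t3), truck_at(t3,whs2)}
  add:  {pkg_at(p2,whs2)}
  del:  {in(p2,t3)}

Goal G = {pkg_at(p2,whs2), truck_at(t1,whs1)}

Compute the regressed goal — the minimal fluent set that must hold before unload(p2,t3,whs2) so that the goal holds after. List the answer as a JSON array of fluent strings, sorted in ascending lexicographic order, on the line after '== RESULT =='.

Compute (G \ add) ∪ pre:
  G ∩ del = {}  (empty — regression defined)
  G \ add = {pkg_at(p2,whs2), truck_at(t1,whs1)} \ {pkg_at(p2,whs2)} = {truck_at(t1,whs1)}
  ∪ pre   = {truck_at(t1,whs1)} ∪ {in(p2,t3), truck_at(t3,whs2)}
          = {in(p2,t3), truck_at(t1,whs1), truck_at(t3,whs2)}

== RESULT ==
["in(p2,t3)", "truck_at(t1,whs1)", "truck_at(t3,whs2)"]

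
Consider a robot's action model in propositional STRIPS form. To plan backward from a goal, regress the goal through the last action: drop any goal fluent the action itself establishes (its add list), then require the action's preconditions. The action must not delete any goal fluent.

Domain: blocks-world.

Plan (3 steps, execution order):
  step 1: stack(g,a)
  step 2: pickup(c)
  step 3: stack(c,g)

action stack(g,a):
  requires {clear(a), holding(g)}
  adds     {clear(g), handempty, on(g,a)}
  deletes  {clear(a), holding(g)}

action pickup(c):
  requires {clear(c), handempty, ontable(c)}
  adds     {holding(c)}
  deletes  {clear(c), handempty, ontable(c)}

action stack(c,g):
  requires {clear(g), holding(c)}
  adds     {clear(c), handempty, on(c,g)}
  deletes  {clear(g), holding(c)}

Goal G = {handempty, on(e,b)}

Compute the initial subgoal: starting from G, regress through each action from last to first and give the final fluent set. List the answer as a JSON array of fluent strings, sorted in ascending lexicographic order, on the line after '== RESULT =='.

Regress step by step:
  through step 3 (stack(c,g)): drop {handempty}, keep {on(e,b)}, require {clear(g), holding(c)}
    → {clear(g), holding(c), on(e,b)}
  through step 2 (pickup(c)): drop {holding(c)}, keep {clear(g), on(e,b)}, require {clear(c), handempty, ontable(c)}
    → {clear(c), clear(g), handempty, on(e,b), ontable(c)}
  through step 1 (stack(g,a)): drop {clear(g), handempty}, keep {clear(c), on(e,b), ontable(c)}, require {clear(a), holding(g)}
    → {clear(a), clear(c), holding(g), on(e,b), ontable(c)}

== RESULT ==
["clear(a)", "clear(c)", "holding(g)", "on(e,b)", "ontable(c)"]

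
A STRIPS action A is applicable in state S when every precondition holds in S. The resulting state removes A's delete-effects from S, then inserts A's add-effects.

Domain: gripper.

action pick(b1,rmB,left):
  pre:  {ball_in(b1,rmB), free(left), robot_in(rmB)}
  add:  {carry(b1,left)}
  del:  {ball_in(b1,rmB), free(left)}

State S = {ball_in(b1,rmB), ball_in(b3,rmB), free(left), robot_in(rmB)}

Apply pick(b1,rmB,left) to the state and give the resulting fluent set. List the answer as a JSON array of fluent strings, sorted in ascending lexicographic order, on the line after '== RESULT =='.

Compute (S \ del) ∪ add:
  pre ⊆ S: {ball_in(b1,rmB), free(left), robot_in(rmB)} ⊆ S  — applicable
  S \ del = {ball_in(b3,rmB), robot_in(rmB)}
  ∪ add   = {ball_in(b3,rmB), carry(b1,left), robot_in(rmB)}

== RESULT ==
["ball_in(b3,rmB)", "carry(b1,left)", "robot_in(rmB)"]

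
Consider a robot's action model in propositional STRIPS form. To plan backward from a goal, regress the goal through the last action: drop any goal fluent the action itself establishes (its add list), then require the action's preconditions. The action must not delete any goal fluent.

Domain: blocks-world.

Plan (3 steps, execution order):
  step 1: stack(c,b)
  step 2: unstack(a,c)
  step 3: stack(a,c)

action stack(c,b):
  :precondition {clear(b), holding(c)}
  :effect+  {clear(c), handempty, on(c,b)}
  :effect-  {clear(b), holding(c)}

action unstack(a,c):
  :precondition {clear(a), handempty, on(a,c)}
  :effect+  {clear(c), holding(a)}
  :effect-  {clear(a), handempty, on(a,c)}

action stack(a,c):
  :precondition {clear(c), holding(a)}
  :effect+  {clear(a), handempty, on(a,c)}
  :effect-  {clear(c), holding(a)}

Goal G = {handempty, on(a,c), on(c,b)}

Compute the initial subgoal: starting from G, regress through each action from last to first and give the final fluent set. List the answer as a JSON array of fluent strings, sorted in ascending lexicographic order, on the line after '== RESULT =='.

Regress step by step:
  through step 3 (stack(a,c)): drop {handempty, on(a,c)}, keep {on(c,b)}, require {clear(c), holding(a)}
    → {clear(c), holding(a), on(c,b)}
  through step 2 (unstack(a,c)): drop {clear(c), holding(a)}, keep {on(c,b)}, require {clear(a), handempty, on(a,c)}
    → {clear(a), handempty, on(a,c), on(c,b)}
  through step 1 (stack(c,b)): drop {handempty, on(c,b)}, keep {clear(a), on(a,c)}, require {clear(b), holding(c)}
    → {clear(a), clear(b), holding(c), on(a,c)}

== RESULT ==
["clear(a)", "clear(b)", "holding(c)", "on(a,c)"]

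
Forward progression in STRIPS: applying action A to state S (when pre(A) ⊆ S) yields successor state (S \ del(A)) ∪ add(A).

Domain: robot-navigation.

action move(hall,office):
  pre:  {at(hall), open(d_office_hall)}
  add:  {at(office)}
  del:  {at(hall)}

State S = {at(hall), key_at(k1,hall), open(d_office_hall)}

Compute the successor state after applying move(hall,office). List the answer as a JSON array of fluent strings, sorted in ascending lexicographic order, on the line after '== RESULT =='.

Compute (S \ del) ∪ add:
  pre ⊆ S: {at(hall), open(d_office_hall)} ⊆ S  — applicable
  S \ del = {key_at(k1,hall), open(d_office_hall)}
  ∪ add   = {at(office), key_at(k1,hall), open(d_office_hall)}

== RESULT ==
["at(office)", "key_at(k1,hall)", "open(d_office_hall)"]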